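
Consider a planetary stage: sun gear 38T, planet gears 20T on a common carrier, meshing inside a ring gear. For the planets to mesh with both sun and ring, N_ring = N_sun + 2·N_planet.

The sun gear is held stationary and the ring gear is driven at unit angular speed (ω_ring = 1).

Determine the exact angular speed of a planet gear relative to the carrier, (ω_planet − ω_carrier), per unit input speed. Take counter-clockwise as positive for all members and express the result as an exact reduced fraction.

N_ring = 38 + 2·20 = 78
38(ω_s−ω_c) = −78(ω_r−ω_c),  ω_s=0, ω_r=1
38(0−ω_c) = −78(1−ω_c)  ⇒  116ω_c = 78  ⇒  ω_c = 39/58
sun–planet: 38·(0−39/58) = −20·(ω_p−ω_c)  ⇒  ω_p−ω_c = −(38/20)·(-39/58) = 741/580

741/580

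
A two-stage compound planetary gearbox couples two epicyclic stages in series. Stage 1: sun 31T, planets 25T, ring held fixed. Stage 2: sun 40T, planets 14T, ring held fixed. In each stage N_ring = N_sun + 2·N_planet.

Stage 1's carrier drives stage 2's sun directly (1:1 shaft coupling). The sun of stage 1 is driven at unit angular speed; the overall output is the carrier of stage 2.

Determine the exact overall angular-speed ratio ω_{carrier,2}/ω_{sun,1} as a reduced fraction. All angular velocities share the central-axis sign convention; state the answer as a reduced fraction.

155/1512

Stage 1: N_ring = 31 + 2·25 = 81
Stage 1: 31(ω_s−ω_c) = −81(ω_r−ω_c),  ω_r=0, ω_s=1
Stage 1: 31(1−ω_c) = −81(0−ω_c)  ⇒  112ω_c = 31  ⇒  ω_c = 31/112
  ⇒ ω_c¹/ω_s¹ = 31/112
Stage 2: N_ring = 40 + 2·14 = 68
Stage 2: 40(ω_s−ω_c) = −68(ω_r−ω_c),  ω_r=0, ω_s=1
Stage 2: 40(1−ω_c) = −68(0−ω_c)  ⇒  108ω_c = 40  ⇒  ω_c = 10/27
  ⇒ ω_c²/ω_s² = 10/27
Coupling ω_s² = ω_c¹ ⇒ overall = 31/112 × 10/27 = 155/1512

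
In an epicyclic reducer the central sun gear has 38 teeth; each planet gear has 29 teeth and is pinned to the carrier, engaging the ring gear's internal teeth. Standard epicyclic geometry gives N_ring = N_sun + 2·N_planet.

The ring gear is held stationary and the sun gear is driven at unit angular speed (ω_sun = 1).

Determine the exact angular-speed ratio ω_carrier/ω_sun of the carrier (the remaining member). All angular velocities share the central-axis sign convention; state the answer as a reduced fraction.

N_ring = 38 + 2·29 = 96
38(ω_s−ω_c) = −96(ω_r−ω_c),  ω_r=0, ω_s=1
38(1−ω_c) = −96(0−ω_c)  ⇒  134ω_c = 38  ⇒  ω_c = 19/67
ω_c/ω_s = 19/67

19/67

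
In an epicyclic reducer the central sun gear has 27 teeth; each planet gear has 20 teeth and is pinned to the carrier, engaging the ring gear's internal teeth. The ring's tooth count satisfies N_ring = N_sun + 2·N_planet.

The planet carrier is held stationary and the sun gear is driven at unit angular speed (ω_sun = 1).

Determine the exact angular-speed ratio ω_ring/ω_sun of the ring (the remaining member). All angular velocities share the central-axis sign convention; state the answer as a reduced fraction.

-27/67

N_ring = 27 + 2·20 = 67
27(ω_s−ω_c) = −67(ω_r−ω_c),  ω_c=0, ω_s=1
ω_r = 0 − (27/67)(1−0) = -27/67
ω_r/ω_s = -27/67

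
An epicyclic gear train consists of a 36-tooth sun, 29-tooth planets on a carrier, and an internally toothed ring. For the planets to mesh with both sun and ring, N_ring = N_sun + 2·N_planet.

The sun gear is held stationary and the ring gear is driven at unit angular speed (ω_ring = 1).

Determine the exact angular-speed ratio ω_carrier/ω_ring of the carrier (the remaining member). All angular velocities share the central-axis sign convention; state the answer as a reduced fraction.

N_ring = 36 + 2·29 = 94
36(ω_s−ω_c) = −94(ω_r−ω_c),  ω_s=0, ω_r=1
36(0−ω_c) = −94(1−ω_c)  ⇒  130ω_c = 94  ⇒  ω_c = 47/65
ω_c/ω_r = 47/65

47/65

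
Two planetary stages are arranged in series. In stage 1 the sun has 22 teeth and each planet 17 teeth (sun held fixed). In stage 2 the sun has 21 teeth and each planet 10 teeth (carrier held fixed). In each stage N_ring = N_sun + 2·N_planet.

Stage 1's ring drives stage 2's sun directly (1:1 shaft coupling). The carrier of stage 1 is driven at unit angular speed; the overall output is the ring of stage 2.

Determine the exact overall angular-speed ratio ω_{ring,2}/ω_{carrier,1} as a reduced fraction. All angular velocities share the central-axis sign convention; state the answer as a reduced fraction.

-117/164

Stage 1: N_ring = 22 + 2·17 = 56
Stage 1: 22(ω_s−ω_c) = −56(ω_r−ω_c),  ω_s=0, ω_c=1
Stage 1: ω_r = 1 − (22/56)(0−1) = 39/28
  ⇒ ω_r¹/ω_c¹ = 39/28
Stage 2: N_ring = 21 + 2·10 = 41
Stage 2: 21(ω_s−ω_c) = −41(ω_r−ω_c),  ω_c=0, ω_s=1
Stage 2: ω_r = 0 − (21/41)(1−0) = -21/41
  ⇒ ω_r²/ω_s² = -21/41
Coupling ω_s² = ω_r¹ ⇒ overall = 39/28 × -21/41 = -117/164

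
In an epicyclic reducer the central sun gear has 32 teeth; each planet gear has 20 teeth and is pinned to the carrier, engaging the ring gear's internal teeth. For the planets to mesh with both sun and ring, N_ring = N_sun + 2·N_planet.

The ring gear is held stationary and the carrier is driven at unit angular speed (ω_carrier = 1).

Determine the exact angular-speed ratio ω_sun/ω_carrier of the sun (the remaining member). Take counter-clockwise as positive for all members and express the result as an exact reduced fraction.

N_ring = 32 + 2·20 = 72
32(ω_s−ω_c) = −72(ω_r−ω_c),  ω_r=0, ω_c=1
ω_s = 1 − (72/32)(0−1) = 13/4
ω_s/ω_c = 13/4

13/4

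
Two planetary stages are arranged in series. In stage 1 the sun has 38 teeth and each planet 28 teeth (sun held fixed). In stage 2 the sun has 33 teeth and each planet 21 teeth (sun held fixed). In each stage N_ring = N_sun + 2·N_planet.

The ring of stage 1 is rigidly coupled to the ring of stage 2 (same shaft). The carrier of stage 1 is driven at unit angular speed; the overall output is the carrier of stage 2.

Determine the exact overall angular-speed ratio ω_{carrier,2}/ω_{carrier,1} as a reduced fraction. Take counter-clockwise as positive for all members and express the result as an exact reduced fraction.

275/282

Stage 1: N_ring = 38 + 2·28 = 94
Stage 1: 38(ω_s−ω_c) = −94(ω_r−ω_c),  ω_s=0, ω_c=1
Stage 1: ω_r = 1 − (38/94)(0−1) = 66/47
  ⇒ ω_r¹/ω_c¹ = 66/47
Stage 2: N_ring = 33 + 2·21 = 75
Stage 2: 33(ω_s−ω_c) = −75(ω_r−ω_c),  ω_s=0, ω_r=1
Stage 2: 33(0−ω_c) = −75(1−ω_c)  ⇒  108ω_c = 75  ⇒  ω_c = 25/36
  ⇒ ω_c²/ω_r² = 25/36
Coupling ω_r² = ω_r¹ ⇒ overall = 66/47 × 25/36 = 275/282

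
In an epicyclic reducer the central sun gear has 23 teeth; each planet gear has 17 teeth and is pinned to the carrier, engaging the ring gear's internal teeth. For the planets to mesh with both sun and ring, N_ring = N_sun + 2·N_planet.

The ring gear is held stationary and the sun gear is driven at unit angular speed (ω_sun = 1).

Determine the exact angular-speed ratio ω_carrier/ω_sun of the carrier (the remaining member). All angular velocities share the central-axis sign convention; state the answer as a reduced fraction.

N_ring = 23 + 2·17 = 57
23(ω_s−ω_c) = −57(ω_r−ω_c),  ω_r=0, ω_s=1
23(1−ω_c) = −57(0−ω_c)  ⇒  80ω_c = 23  ⇒  ω_c = 23/80
ω_c/ω_s = 23/80

23/80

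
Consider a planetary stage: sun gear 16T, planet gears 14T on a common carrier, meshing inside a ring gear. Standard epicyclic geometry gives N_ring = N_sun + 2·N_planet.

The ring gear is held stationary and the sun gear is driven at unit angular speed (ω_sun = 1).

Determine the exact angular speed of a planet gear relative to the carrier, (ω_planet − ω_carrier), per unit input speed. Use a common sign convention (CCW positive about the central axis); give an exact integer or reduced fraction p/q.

N_ring = 16 + 2·14 = 44
16(ω_s−ω_c) = −44(ω_r−ω_c),  ω_r=0, ω_s=1
16(1−ω_c) = −44(0−ω_c)  ⇒  60ω_c = 16  ⇒  ω_c = 4/15
sun–planet: 16·(1−4/15) = −14·(ω_p−ω_c)  ⇒  ω_p−ω_c = −(16/14)·(11/15) = -88/105

-88/105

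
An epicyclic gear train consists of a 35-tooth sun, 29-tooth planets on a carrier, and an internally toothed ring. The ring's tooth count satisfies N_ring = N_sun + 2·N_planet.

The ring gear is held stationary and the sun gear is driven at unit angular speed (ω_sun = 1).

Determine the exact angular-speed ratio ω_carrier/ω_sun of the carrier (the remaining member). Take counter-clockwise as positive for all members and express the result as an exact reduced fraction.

N_ring = 35 + 2·29 = 93
35(ω_s−ω_c) = −93(ω_r−ω_c),  ω_r=0, ω_s=1
35(1−ω_c) = −93(0−ω_c)  ⇒  128ω_c = 35  ⇒  ω_c = 35/128
ω_c/ω_s = 35/128

35/128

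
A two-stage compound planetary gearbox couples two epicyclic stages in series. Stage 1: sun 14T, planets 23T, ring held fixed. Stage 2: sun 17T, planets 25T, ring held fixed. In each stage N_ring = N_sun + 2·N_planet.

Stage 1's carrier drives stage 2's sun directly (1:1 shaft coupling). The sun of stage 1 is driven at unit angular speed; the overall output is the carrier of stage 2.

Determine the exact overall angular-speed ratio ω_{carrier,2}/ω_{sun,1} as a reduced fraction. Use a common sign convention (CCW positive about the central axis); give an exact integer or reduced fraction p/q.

17/444

Stage 1: N_ring = 14 + 2·23 = 60
Stage 1: 14(ω_s−ω_c) = −60(ω_r−ω_c),  ω_r=0, ω_s=1
Stage 1: 14(1−ω_c) = −60(0−ω_c)  ⇒  74ω_c = 14  ⇒  ω_c = 7/37
  ⇒ ω_c¹/ω_s¹ = 7/37
Stage 2: N_ring = 17 + 2·25 = 67
Stage 2: 17(ω_s−ω_c) = −67(ω_r−ω_c),  ω_r=0, ω_s=1
Stage 2: 17(1−ω_c) = −67(0−ω_c)  ⇒  84ω_c = 17  ⇒  ω_c = 17/84
  ⇒ ω_c²/ω_s² = 17/84
Coupling ω_s² = ω_c¹ ⇒ overall = 7/37 × 17/84 = 17/444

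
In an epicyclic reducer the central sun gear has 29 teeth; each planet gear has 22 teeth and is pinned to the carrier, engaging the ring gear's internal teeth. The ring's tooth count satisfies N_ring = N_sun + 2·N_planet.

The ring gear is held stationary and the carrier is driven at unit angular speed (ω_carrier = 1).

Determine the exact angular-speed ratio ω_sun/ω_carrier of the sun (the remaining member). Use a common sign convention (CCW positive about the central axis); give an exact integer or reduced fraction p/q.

102/29

N_ring = 29 + 2·22 = 73
29(ω_s−ω_c) = −73(ω_r−ω_c),  ω_r=0, ω_c=1
ω_s = 1 − (73/29)(0−1) = 102/29
ω_s/ω_c = 102/29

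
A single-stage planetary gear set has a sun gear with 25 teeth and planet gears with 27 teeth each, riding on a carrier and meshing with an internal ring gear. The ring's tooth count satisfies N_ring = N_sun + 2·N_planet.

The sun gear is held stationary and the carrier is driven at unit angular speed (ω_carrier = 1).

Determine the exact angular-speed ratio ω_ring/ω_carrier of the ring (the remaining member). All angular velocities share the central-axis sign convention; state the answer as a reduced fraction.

N_ring = 25 + 2·27 = 79
25(ω_s−ω_c) = −79(ω_r−ω_c),  ω_s=0, ω_c=1
ω_r = 1 − (25/79)(0−1) = 104/79
ω_r/ω_c = 104/79

104/79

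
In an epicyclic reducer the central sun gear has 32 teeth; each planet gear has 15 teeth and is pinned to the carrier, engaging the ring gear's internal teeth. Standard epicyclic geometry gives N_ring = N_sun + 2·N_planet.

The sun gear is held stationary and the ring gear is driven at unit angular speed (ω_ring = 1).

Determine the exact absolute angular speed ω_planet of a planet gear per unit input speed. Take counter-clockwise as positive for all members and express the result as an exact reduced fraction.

N_ring = 32 + 2·15 = 62
32(ω_s−ω_c) = −62(ω_r−ω_c),  ω_s=0, ω_r=1
32(0−ω_c) = −62(1−ω_c)  ⇒  94ω_c = 62  ⇒  ω_c = 31/47
sun–planet: 32·(0−31/47) = −15·(ω_p−ω_c)  ⇒  ω_p−ω_c = −(32/15)·(-31/47) = 992/705
ω_p = 31/47 + 992/705 = 31/15

31/15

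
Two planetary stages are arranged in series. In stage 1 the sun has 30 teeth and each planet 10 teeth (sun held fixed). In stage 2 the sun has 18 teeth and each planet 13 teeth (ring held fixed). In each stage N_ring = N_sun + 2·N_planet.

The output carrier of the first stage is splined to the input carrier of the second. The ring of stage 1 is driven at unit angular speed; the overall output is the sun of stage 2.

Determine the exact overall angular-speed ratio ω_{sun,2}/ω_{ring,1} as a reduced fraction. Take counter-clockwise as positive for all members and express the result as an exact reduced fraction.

Stage 1: N_ring = 30 + 2·10 = 50
Stage 1: 30(ω_s−ω_c) = −50(ω_r−ω_c),  ω_s=0, ω_r=1
Stage 1: 30(0−ω_c) = −50(1−ω_c)  ⇒  80ω_c = 50  ⇒  ω_c = 5/8
  ⇒ ω_c¹/ω_r¹ = 5/8
Stage 2: N_ring = 18 + 2·13 = 44
Stage 2: 18(ω_s−ω_c) = −44(ω_r−ω_c),  ω_r=0, ω_c=1
Stage 2: ω_s = 1 − (44/18)(0−1) = 31/9
  ⇒ ω_s²/ω_c² = 31/9
Coupling ω_c² = ω_c¹ ⇒ overall = 5/8 × 31/9 = 155/72

155/72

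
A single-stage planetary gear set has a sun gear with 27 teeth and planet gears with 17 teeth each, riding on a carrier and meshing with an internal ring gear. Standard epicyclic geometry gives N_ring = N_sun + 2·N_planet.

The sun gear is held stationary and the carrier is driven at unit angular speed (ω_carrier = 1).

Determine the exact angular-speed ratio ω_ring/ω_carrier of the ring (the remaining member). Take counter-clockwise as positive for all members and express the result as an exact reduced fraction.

N_ring = 27 + 2·17 = 61
27(ω_s−ω_c) = −61(ω_r−ω_c),  ω_s=0, ω_c=1
ω_r = 1 − (27/61)(0−1) = 88/61
ω_r/ω_c = 88/61

88/61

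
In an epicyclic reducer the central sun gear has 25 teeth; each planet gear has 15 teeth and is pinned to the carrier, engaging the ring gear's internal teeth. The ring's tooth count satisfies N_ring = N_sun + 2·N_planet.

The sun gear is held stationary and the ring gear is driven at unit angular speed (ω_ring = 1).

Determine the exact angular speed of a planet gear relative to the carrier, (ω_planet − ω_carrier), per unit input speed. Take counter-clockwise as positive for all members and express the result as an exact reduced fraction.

N_ring = 25 + 2·15 = 55
25(ω_s−ω_c) = −55(ω_r−ω_c),  ω_s=0, ω_r=1
25(0−ω_c) = −55(1−ω_c)  ⇒  80ω_c = 55  ⇒  ω_c = 11/16
sun–planet: 25·(0−11/16) = −15·(ω_p−ω_c)  ⇒  ω_p−ω_c = −(25/15)·(-11/16) = 55/48

55/48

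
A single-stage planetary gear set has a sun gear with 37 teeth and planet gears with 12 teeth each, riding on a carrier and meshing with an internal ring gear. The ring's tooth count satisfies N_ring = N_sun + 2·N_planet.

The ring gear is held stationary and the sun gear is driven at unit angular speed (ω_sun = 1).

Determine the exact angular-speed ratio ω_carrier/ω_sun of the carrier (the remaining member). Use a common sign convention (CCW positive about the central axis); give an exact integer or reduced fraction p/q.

N_ring = 37 + 2·12 = 61
37(ω_s−ω_c) = −61(ω_r−ω_c),  ω_r=0, ω_s=1
37(1−ω_c) = −61(0−ω_c)  ⇒  98ω_c = 37  ⇒  ω_c = 37/98
ω_c/ω_s = 37/98

37/98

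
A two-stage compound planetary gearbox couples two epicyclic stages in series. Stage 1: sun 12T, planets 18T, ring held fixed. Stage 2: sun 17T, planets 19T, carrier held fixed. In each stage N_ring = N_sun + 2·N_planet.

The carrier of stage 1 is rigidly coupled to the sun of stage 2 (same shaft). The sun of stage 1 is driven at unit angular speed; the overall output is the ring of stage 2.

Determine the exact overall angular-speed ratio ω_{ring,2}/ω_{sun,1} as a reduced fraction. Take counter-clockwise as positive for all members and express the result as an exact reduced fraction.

Stage 1: N_ring = 12 + 2·18 = 48
Stage 1: 12(ω_s−ω_c) = −48(ω_r−ω_c),  ω_r=0, ω_s=1
Stage 1: 12(1−ω_c) = −48(0−ω_c)  ⇒  60ω_c = 12  ⇒  ω_c = 1/5
  ⇒ ω_c¹/ω_s¹ = 1/5
Stage 2: N_ring = 17 + 2·19 = 55
Stage 2: 17(ω_s−ω_c) = −55(ω_r−ω_c),  ω_c=0, ω_s=1
Stage 2: ω_r = 0 − (17/55)(1−0) = -17/55
  ⇒ ω_r²/ω_s² = -17/55
Coupling ω_s² = ω_c¹ ⇒ overall = 1/5 × -17/55 = -17/275

-17/275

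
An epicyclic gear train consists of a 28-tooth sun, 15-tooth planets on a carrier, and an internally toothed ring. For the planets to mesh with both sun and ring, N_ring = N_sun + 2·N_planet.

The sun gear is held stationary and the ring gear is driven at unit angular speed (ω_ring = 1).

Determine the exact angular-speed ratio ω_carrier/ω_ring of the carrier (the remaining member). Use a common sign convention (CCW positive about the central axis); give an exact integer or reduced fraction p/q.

29/43

N_ring = 28 + 2·15 = 58
28(ω_s−ω_c) = −58(ω_r−ω_c),  ω_s=0, ω_r=1
28(0−ω_c) = −58(1−ω_c)  ⇒  86ω_c = 58  ⇒  ω_c = 29/43
ω_c/ω_r = 29/43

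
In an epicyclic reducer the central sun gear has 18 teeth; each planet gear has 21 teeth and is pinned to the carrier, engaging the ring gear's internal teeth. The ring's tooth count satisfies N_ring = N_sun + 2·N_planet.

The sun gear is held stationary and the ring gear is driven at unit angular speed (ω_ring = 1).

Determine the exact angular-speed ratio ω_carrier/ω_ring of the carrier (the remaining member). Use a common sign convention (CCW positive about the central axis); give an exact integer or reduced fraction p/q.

N_ring = 18 + 2·21 = 60
18(ω_s−ω_c) = −60(ω_r−ω_c),  ω_s=0, ω_r=1
18(0−ω_c) = −60(1−ω_c)  ⇒  78ω_c = 60  ⇒  ω_c = 10/13
ω_c/ω_r = 10/13

10/13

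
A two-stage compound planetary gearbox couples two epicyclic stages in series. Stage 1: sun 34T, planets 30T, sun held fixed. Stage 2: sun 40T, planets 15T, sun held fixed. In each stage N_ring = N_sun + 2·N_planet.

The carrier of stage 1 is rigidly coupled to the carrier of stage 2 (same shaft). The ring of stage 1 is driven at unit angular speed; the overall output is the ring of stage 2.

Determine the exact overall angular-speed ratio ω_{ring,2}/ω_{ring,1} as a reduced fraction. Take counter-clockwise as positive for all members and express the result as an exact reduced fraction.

Stage 1: N_ring = 34 + 2·30 = 94
Stage 1: 34(ω_s−ω_c) = −94(ω_r−ω_c),  ω_s=0, ω_r=1
Stage 1: 34(0−ω_c) = −94(1−ω_c)  ⇒  128ω_c = 94  ⇒  ω_c = 47/64
  ⇒ ω_c¹/ω_r¹ = 47/64
Stage 2: N_ring = 40 + 2·15 = 70
Stage 2: 40(ω_s−ω_c) = −70(ω_r−ω_c),  ω_s=0, ω_c=1
Stage 2: ω_r = 1 − (40/70)(0−1) = 11/7
  ⇒ ω_r²/ω_c² = 11/7
Coupling ω_c² = ω_c¹ ⇒ overall = 47/64 × 11/7 = 517/448

517/448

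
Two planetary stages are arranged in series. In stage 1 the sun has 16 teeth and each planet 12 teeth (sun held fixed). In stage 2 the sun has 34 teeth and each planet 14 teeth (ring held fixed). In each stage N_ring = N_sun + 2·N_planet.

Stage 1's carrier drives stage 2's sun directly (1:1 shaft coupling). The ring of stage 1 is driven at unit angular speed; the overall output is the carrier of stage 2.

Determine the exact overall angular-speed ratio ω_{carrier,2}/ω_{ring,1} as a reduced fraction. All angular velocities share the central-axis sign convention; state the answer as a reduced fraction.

Stage 1: N_ring = 16 + 2·12 = 40
Stage 1: 16(ω_s−ω_c) = −40(ω_r−ω_c),  ω_s=0, ω_r=1
Stage 1: 16(0−ω_c) = −40(1−ω_c)  ⇒  56ω_c = 40  ⇒  ω_c = 5/7
  ⇒ ω_c¹/ω_r¹ = 5/7
Stage 2: N_ring = 34 + 2·14 = 62
Stage 2: 34(ω_s−ω_c) = −62(ω_r−ω_c),  ω_r=0, ω_s=1
Stage 2: 34(1−ω_c) = −62(0−ω_c)  ⇒  96ω_c = 34  ⇒  ω_c = 17/48
  ⇒ ω_c²/ω_s² = 17/48
Coupling ω_s² = ω_c¹ ⇒ overall = 5/7 × 17/48 = 85/336

85/336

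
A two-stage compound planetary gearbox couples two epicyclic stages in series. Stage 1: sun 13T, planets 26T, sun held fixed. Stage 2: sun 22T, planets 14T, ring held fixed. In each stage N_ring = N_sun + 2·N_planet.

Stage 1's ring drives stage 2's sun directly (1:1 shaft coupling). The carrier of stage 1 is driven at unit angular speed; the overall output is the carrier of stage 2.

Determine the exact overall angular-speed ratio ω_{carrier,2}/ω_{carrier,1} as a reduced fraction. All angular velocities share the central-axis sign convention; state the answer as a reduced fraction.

Stage 1: N_ring = 13 + 2·26 = 65
Stage 1: 13(ω_s−ω_c) = −65(ω_r−ω_c),  ω_s=0, ω_c=1
Stage 1: ω_r = 1 − (13/65)(0−1) = 6/5
  ⇒ ω_r¹/ω_c¹ = 6/5
Stage 2: N_ring = 22 + 2·14 = 50
Stage 2: 22(ω_s−ω_c) = −50(ω_r−ω_c),  ω_r=0, ω_s=1
Stage 2: 22(1−ω_c) = −50(0−ω_c)  ⇒  72ω_c = 22  ⇒  ω_c = 11/36
  ⇒ ω_c²/ω_s² = 11/36
Coupling ω_s² = ω_r¹ ⇒ overall = 6/5 × 11/36 = 11/30

11/30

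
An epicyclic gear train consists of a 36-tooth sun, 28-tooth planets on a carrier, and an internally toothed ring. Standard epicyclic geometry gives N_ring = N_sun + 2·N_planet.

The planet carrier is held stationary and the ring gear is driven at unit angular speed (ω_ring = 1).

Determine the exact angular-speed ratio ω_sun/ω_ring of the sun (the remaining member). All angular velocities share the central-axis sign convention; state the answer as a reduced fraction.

-23/9

N_ring = 36 + 2·28 = 92
36(ω_s−ω_c) = −92(ω_r−ω_c),  ω_c=0, ω_r=1
ω_s = 0 − (92/36)(1−0) = -23/9
ω_s/ω_r = -23/9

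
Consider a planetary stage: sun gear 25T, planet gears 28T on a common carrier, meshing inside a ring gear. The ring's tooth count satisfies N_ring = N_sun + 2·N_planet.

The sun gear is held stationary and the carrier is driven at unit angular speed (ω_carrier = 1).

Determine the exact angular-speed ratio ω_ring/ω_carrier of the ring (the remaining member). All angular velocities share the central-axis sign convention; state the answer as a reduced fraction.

N_ring = 25 + 2·28 = 81
25(ω_s−ω_c) = −81(ω_r−ω_c),  ω_s=0, ω_c=1
ω_r = 1 − (25/81)(0−1) = 106/81
ω_r/ω_c = 106/81

106/81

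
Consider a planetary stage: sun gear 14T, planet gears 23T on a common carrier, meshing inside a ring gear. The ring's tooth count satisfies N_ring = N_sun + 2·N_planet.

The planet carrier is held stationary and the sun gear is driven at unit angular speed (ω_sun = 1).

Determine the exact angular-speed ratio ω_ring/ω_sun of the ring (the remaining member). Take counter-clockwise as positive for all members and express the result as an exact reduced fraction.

N_ring = 14 + 2·23 = 60
14(ω_s−ω_c) = −60(ω_r−ω_c),  ω_c=0, ω_s=1
ω_r = 0 − (14/60)(1−0) = -7/30
ω_r/ω_s = -7/30

-7/30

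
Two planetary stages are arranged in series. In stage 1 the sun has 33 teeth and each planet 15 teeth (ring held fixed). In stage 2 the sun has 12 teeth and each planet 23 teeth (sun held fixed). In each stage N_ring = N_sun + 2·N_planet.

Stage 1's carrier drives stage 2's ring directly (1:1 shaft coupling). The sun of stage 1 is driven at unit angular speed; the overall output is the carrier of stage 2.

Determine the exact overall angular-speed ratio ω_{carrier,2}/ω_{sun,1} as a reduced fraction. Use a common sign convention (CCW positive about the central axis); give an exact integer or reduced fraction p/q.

319/1120

Stage 1: N_ring = 33 + 2·15 = 63
Stage 1: 33(ω_s−ω_c) = −63(ω_r−ω_c),  ω_r=0, ω_s=1
Stage 1: 33(1−ω_c) = −63(0−ω_c)  ⇒  96ω_c = 33  ⇒  ω_c = 11/32
  ⇒ ω_c¹/ω_s¹ = 11/32
Stage 2: N_ring = 12 + 2·23 = 58
Stage 2: 12(ω_s−ω_c) = −58(ω_r−ω_c),  ω_s=0, ω_r=1
Stage 2: 12(0−ω_c) = −58(1−ω_c)  ⇒  70ω_c = 58  ⇒  ω_c = 29/35
  ⇒ ω_c²/ω_r² = 29/35
Coupling ω_r² = ω_c¹ ⇒ overall = 11/32 × 29/35 = 319/1120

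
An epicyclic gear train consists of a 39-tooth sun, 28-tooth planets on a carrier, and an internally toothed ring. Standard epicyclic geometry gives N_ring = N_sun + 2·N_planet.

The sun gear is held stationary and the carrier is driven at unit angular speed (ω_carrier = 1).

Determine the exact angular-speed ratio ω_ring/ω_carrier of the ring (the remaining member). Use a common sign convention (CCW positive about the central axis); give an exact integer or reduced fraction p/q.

N_ring = 39 + 2·28 = 95
39(ω_s−ω_c) = −95(ω_r−ω_c),  ω_s=0, ω_c=1
ω_r = 1 − (39/95)(0−1) = 134/95
ω_r/ω_c = 134/95

134/95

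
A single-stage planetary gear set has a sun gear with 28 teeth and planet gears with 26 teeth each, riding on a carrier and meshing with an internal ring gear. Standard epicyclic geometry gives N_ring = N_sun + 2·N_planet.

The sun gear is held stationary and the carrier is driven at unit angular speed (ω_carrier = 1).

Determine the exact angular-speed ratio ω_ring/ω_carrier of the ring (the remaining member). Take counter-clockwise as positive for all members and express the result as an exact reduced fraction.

N_ring = 28 + 2·26 = 80
28(ω_s−ω_c) = −80(ω_r−ω_c),  ω_s=0, ω_c=1
ω_r = 1 − (28/80)(0−1) = 27/20
ω_r/ω_c = 27/20

27/20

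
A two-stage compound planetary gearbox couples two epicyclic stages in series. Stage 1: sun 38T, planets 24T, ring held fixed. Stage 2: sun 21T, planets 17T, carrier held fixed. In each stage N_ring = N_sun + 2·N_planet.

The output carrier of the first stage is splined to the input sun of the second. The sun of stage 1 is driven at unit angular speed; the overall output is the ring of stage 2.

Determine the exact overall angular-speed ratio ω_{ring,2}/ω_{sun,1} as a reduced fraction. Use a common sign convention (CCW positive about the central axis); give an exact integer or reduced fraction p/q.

Stage 1: N_ring = 38 + 2·24 = 86
Stage 1: 38(ω_s−ω_c) = −86(ω_r−ω_c),  ω_r=0, ω_s=1
Stage 1: 38(1−ω_c) = −86(0−ω_c)  ⇒  124ω_c = 38  ⇒  ω_c = 19/62
  ⇒ ω_c¹/ω_s¹ = 19/62
Stage 2: N_ring = 21 + 2·17 = 55
Stage 2: 21(ω_s−ω_c) = −55(ω_r−ω_c),  ω_c=0, ω_s=1
Stage 2: ω_r = 0 − (21/55)(1−0) = -21/55
  ⇒ ω_r²/ω_s² = -21/55
Coupling ω_s² = ω_c¹ ⇒ overall = 19/62 × -21/55 = -399/3410

-399/3410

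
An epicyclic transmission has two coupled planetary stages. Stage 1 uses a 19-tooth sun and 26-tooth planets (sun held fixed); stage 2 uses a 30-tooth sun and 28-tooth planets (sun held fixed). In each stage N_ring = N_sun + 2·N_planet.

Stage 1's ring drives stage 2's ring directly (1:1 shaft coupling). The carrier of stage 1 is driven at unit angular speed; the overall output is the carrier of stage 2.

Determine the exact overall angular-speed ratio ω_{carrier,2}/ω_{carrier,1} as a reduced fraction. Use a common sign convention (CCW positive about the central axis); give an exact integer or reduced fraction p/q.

1935/2059

Stage 1: N_ring = 19 + 2·26 = 71
Stage 1: 19(ω_s−ω_c) = −71(ω_r−ω_c),  ω_s=0, ω_c=1
Stage 1: ω_r = 1 − (19/71)(0−1) = 90/71
  ⇒ ω_r¹/ω_c¹ = 90/71
Stage 2: N_ring = 30 + 2·28 = 86
Stage 2: 30(ω_s−ω_c) = −86(ω_r−ω_c),  ω_s=0, ω_r=1
Stage 2: 30(0−ω_c) = −86(1−ω_c)  ⇒  116ω_c = 86  ⇒  ω_c = 43/58
  ⇒ ω_c²/ω_r² = 43/58
Coupling ω_r² = ω_r¹ ⇒ overall = 90/71 × 43/58 = 1935/2059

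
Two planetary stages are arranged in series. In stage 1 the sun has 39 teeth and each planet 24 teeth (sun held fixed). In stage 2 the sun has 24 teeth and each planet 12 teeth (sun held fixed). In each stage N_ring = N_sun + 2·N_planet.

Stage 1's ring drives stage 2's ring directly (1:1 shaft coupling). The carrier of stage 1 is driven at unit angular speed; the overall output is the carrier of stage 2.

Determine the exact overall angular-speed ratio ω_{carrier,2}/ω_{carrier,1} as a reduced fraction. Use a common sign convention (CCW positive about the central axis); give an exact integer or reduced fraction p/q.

Stage 1: N_ring = 39 + 2·24 = 87
Stage 1: 39(ω_s−ω_c) = −87(ω_r−ω_c),  ω_s=0, ω_c=1
Stage 1: ω_r = 1 − (39/87)(0−1) = 42/29
  ⇒ ω_r¹/ω_c¹ = 42/29
Stage 2: N_ring = 24 + 2·12 = 48
Stage 2: 24(ω_s−ω_c) = −48(ω_r−ω_c),  ω_s=0, ω_r=1
Stage 2: 24(0−ω_c) = −48(1−ω_c)  ⇒  72ω_c = 48  ⇒  ω_c = 2/3
  ⇒ ω_c²/ω_r² = 2/3
Coupling ω_r² = ω_r¹ ⇒ overall = 42/29 × 2/3 = 28/29

28/29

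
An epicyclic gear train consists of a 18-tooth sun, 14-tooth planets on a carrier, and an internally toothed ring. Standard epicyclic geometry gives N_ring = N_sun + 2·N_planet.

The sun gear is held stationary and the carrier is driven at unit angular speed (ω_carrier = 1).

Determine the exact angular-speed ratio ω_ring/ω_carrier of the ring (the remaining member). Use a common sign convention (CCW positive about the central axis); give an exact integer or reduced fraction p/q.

N_ring = 18 + 2·14 = 46
18(ω_s−ω_c) = −46(ω_r−ω_c),  ω_s=0, ω_c=1
ω_r = 1 − (18/46)(0−1) = 32/23
ω_r/ω_c = 32/23

32/23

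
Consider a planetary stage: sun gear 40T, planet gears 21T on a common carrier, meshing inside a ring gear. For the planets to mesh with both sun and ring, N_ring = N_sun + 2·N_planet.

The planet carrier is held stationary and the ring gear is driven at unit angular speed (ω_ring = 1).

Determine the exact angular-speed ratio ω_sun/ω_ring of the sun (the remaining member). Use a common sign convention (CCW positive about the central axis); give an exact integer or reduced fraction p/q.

N_ring = 40 + 2·21 = 82
40(ω_s−ω_c) = −82(ω_r−ω_c),  ω_c=0, ω_r=1
ω_s = 0 − (82/40)(1−0) = -41/20
ω_s/ω_r = -41/20

-41/20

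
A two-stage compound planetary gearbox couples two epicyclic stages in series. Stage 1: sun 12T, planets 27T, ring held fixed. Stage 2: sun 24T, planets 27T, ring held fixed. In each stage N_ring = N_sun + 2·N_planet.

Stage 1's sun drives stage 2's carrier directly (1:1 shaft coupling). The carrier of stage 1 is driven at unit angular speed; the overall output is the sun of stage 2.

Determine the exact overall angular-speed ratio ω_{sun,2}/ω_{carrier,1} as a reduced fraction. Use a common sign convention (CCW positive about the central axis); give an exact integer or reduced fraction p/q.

Stage 1: N_ring = 12 + 2·27 = 66
Stage 1: 12(ω_s−ω_c) = −66(ω_r−ω_c),  ω_r=0, ω_c=1
Stage 1: ω_s = 1 − (66/12)(0−1) = 13/2
  ⇒ ω_s¹/ω_c¹ = 13/2
Stage 2: N_ring = 24 + 2·27 = 78
Stage 2: 24(ω_s−ω_c) = −78(ω_r−ω_c),  ω_r=0, ω_c=1
Stage 2: ω_s = 1 − (78/24)(0−1) = 17/4
  ⇒ ω_s²/ω_c² = 17/4
Coupling ω_c² = ω_s¹ ⇒ overall = 13/2 × 17/4 = 221/8

221/8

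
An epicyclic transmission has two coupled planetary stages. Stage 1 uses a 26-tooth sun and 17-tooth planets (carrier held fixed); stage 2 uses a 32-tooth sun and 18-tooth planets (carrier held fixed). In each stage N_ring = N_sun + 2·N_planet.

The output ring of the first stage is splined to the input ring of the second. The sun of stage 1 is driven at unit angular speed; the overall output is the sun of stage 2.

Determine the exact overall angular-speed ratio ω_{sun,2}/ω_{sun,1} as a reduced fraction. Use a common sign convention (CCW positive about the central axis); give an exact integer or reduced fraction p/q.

221/240

Stage 1: N_ring = 26 + 2·17 = 60
Stage 1: 26(ω_s−ω_c) = −60(ω_r−ω_c),  ω_c=0, ω_s=1
Stage 1: ω_r = 0 − (26/60)(1−0) = -13/30
  ⇒ ω_r¹/ω_s¹ = -13/30
Stage 2: N_ring = 32 + 2·18 = 68
Stage 2: 32(ω_s−ω_c) = −68(ω_r−ω_c),  ω_c=0, ω_r=1
Stage 2: ω_s = 0 − (68/32)(1−0) = -17/8
  ⇒ ω_s²/ω_r² = -17/8
Coupling ω_r² = ω_r¹ ⇒ overall = -13/30 × -17/8 = 221/240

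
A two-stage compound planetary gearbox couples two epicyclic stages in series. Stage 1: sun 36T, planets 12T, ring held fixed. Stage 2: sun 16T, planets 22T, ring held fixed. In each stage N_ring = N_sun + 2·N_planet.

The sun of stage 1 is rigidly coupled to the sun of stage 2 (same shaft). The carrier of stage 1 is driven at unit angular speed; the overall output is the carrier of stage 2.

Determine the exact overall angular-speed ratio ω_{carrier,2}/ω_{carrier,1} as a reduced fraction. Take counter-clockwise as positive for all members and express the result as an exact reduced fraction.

32/57

Stage 1: N_ring = 36 + 2·12 = 60
Stage 1: 36(ω_s−ω_c) = −60(ω_r−ω_c),  ω_r=0, ω_c=1
Stage 1: ω_s = 1 − (60/36)(0−1) = 8/3
  ⇒ ω_s¹/ω_c¹ = 8/3
Stage 2: N_ring = 16 + 2·22 = 60
Stage 2: 16(ω_s−ω_c) = −60(ω_r−ω_c),  ω_r=0, ω_s=1
Stage 2: 16(1−ω_c) = −60(0−ω_c)  ⇒  76ω_c = 16  ⇒  ω_c = 4/19
  ⇒ ω_c²/ω_s² = 4/19
Coupling ω_s² = ω_s¹ ⇒ overall = 8/3 × 4/19 = 32/57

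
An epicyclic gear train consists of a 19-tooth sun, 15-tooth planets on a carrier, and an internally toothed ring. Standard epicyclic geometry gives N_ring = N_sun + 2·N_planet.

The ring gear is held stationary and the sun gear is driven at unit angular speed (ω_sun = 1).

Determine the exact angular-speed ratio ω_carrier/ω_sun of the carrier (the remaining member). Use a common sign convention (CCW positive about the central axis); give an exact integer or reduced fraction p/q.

19/68

N_ring = 19 + 2·15 = 49
19(ω_s−ω_c) = −49(ω_r−ω_c),  ω_r=0, ω_s=1
19(1−ω_c) = −49(0−ω_c)  ⇒  68ω_c = 19  ⇒  ω_c = 19/68
ω_c/ω_s = 19/68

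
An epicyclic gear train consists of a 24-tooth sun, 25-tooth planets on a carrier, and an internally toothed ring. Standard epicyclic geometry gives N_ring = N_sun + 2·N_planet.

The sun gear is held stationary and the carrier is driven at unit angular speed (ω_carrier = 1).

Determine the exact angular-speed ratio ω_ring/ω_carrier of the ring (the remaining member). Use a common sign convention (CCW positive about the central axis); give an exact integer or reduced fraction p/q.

49/37

N_ring = 24 + 2·25 = 74
24(ω_s−ω_c) = −74(ω_r−ω_c),  ω_s=0, ω_c=1
ω_r = 1 − (24/74)(0−1) = 49/37
ω_r/ω_c = 49/37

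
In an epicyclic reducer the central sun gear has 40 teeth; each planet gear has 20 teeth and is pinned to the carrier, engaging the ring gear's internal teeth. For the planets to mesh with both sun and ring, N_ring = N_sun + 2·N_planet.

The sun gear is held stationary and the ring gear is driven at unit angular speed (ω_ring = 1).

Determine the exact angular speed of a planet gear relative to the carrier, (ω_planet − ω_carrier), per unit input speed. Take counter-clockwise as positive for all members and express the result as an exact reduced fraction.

N_ring = 40 + 2·20 = 80
40(ω_s−ω_c) = −80(ω_r−ω_c),  ω_s=0, ω_r=1
40(0−ω_c) = −80(1−ω_c)  ⇒  120ω_c = 80  ⇒  ω_c = 2/3
sun–planet: 40·(0−2/3) = −20·(ω_p−ω_c)  ⇒  ω_p−ω_c = −(40/20)·(-2/3) = 4/3

4/3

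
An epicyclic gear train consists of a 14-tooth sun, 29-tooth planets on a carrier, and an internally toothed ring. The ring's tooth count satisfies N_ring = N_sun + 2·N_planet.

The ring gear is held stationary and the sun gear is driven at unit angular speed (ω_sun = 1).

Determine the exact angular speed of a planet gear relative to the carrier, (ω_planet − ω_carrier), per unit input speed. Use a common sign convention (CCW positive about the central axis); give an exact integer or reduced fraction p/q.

N_ring = 14 + 2·29 = 72
14(ω_s−ω_c) = −72(ω_r−ω_c),  ω_r=0, ω_s=1
14(1−ω_c) = −72(0−ω_c)  ⇒  86ω_c = 14  ⇒  ω_c = 7/43
sun–planet: 14·(1−7/43) = −29·(ω_p−ω_c)  ⇒  ω_p−ω_c = −(14/29)·(36/43) = -504/1247

-504/1247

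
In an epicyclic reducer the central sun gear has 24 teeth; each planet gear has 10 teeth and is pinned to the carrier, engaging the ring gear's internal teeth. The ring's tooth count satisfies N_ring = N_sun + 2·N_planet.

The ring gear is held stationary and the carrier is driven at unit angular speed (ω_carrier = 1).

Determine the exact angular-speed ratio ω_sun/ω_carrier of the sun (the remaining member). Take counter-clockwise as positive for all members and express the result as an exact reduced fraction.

17/6

N_ring = 24 + 2·10 = 44
24(ω_s−ω_c) = −44(ω_r−ω_c),  ω_r=0, ω_c=1
ω_s = 1 − (44/24)(0−1) = 17/6
ω_s/ω_c = 17/6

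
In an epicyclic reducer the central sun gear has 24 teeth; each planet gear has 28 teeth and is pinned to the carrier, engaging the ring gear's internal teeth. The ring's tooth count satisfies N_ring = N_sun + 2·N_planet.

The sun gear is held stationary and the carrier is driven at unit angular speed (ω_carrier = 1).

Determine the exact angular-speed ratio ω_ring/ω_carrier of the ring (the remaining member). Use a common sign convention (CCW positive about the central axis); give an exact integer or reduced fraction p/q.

N_ring = 24 + 2·28 = 80
24(ω_s−ω_c) = −80(ω_r−ω_c),  ω_s=0, ω_c=1
ω_r = 1 − (24/80)(0−1) = 13/10
ω_r/ω_c = 13/10

13/10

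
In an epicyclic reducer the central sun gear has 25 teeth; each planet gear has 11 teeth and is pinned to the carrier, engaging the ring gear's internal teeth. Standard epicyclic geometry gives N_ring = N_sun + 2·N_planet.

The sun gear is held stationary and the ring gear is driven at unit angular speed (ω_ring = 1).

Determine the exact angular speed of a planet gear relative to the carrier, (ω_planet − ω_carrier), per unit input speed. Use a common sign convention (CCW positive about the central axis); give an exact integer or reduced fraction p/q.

1175/792

N_ring = 25 + 2·11 = 47
25(ω_s−ω_c) = −47(ω_r−ω_c),  ω_s=0, ω_r=1
25(0−ω_c) = −47(1−ω_c)  ⇒  72ω_c = 47  ⇒  ω_c = 47/72
sun–planet: 25·(0−47/72) = −11·(ω_p−ω_c)  ⇒  ω_p−ω_c = −(25/11)·(-47/72) = 1175/792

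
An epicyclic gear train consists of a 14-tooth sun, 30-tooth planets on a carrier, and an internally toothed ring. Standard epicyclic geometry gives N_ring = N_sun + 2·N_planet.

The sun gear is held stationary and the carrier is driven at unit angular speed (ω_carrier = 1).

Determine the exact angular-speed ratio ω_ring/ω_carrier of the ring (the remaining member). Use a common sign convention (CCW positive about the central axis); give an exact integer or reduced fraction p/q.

N_ring = 14 + 2·30 = 74
14(ω_s−ω_c) = −74(ω_r−ω_c),  ω_s=0, ω_c=1
ω_r = 1 − (14/74)(0−1) = 44/37
ω_r/ω_c = 44/37

44/37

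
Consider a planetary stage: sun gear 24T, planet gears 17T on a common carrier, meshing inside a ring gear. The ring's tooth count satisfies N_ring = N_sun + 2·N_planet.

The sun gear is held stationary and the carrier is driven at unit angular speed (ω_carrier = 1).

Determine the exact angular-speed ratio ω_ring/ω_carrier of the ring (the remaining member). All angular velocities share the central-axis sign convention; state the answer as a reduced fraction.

41/29

N_ring = 24 + 2·17 = 58
24(ω_s−ω_c) = −58(ω_r−ω_c),  ω_s=0, ω_c=1
ω_r = 1 − (24/58)(0−1) = 41/29
ω_r/ω_c = 41/29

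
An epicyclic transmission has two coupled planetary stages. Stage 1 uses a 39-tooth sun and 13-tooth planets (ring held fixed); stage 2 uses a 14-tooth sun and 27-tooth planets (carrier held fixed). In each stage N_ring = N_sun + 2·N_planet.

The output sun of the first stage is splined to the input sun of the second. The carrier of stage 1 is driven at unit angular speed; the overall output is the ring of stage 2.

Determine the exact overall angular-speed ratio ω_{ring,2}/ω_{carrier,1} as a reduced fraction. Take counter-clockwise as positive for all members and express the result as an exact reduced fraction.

-28/51

Stage 1: N_ring = 39 + 2·13 = 65
Stage 1: 39(ω_s−ω_c) = −65(ω_r−ω_c),  ω_r=0, ω_c=1
Stage 1: ω_s = 1 − (65/39)(0−1) = 8/3
  ⇒ ω_s¹/ω_c¹ = 8/3
Stage 2: N_ring = 14 + 2·27 = 68
Stage 2: 14(ω_s−ω_c) = −68(ω_r−ω_c),  ω_c=0, ω_s=1
Stage 2: ω_r = 0 − (14/68)(1−0) = -7/34
  ⇒ ω_r²/ω_s² = -7/34
Coupling ω_s² = ω_s¹ ⇒ overall = 8/3 × -7/34 = -28/51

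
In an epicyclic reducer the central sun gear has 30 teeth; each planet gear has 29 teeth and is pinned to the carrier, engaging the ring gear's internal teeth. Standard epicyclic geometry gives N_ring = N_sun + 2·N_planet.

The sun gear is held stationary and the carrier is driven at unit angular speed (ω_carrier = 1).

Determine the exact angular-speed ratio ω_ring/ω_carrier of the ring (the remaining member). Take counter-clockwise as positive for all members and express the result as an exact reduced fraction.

N_ring = 30 + 2·29 = 88
30(ω_s−ω_c) = −88(ω_r−ω_c),  ω_s=0, ω_c=1
ω_r = 1 − (30/88)(0−1) = 59/44
ω_r/ω_c = 59/44

59/44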